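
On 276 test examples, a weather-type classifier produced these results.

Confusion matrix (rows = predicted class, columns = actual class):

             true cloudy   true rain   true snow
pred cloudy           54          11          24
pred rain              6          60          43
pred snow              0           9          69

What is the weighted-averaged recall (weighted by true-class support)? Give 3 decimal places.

Per-class recall (TP/(TP+FN)):
  cloudy: TP=54, FN=6+0=6 → 54/60 = 0.9000
  rain: TP=60, FN=11+9=20 → 60/80 = 0.7500
  snow: TP=69, FN=24+43=67 → 69/136 = 0.5074
Weighted-recall = Σ (supportᵢ/N)·recallᵢ with N=276: (60/276)·0.9000 + (80/276)·0.7500 + (136/276)·0.5074 = 0.663

0.663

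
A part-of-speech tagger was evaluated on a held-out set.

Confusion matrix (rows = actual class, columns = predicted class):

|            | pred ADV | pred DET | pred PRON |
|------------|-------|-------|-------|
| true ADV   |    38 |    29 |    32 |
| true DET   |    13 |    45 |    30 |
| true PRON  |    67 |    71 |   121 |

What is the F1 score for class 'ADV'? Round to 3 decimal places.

Treat 'ADV' as positive and all other classes as negative.
F1 score = 2·TP/(2·TP+FP+FN).
ADV: TP=38, FP=13+67=80, FN=29+32=61 → 76/217 = 0.3502

0.350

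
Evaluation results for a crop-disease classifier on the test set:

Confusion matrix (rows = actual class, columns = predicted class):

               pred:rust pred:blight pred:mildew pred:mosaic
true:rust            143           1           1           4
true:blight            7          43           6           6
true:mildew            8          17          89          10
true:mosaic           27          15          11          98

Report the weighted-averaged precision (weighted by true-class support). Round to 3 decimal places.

Per-class precision (TP/(TP+FP)):
  rust: TP=143, FP=7+8+27=42 → 143/185 = 0.7730
  blight: TP=43, FP=1+17+15=33 → 43/76 = 0.5658
  mildew: TP=89, FP=1+6+11=18 → 89/107 = 0.8318
  mosaic: TP=98, FP=4+6+10=20 → 98/118 = 0.8305
Weighted-precision = Σ (supportᵢ/N)·precisionᵢ with N=486: (149/486)·0.7730 + (62/486)·0.5658 + (124/486)·0.8318 + (151/486)·0.8305 = 0.779

0.779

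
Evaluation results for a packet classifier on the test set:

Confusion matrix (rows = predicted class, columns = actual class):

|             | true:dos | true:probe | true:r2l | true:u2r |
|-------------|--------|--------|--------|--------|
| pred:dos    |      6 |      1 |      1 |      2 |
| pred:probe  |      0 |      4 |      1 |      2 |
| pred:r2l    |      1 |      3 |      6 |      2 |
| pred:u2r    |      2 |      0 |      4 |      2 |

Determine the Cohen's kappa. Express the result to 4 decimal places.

0.3074

Observed agreement pₒ = trace/N = 18/37 = 0.48649
Expected agreement pₑ = Σ (rowᵢ·colᵢ)/N² = (9·10 + 8·7 + 12·12 + 8·8)/37² = 0.25858
κ = (pₒ − pₑ)/(1 − pₑ) = (0.48649 − 0.25858)/(1 − 0.25858) = 0.3074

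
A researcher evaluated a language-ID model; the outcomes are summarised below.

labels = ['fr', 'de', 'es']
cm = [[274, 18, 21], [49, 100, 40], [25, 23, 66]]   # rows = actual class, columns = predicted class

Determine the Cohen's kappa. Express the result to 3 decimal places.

Observed agreement pₒ = trace/N = 440/616 = 0.7143
Expected agreement pₑ = Σ (rowᵢ·colᵢ)/N² = (313·348 + 189·141 + 114·127)/616² = 0.3954
κ = (pₒ − pₑ)/(1 − pₑ) = (0.7143 − 0.3954)/(1 − 0.3954) = 0.527

0.527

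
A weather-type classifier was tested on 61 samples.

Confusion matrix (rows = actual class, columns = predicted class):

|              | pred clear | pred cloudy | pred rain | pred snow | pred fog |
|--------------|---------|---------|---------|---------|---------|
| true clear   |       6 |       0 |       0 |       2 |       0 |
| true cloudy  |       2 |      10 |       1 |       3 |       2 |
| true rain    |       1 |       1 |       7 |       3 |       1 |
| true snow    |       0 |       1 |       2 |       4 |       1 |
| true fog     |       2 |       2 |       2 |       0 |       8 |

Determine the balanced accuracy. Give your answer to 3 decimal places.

0.583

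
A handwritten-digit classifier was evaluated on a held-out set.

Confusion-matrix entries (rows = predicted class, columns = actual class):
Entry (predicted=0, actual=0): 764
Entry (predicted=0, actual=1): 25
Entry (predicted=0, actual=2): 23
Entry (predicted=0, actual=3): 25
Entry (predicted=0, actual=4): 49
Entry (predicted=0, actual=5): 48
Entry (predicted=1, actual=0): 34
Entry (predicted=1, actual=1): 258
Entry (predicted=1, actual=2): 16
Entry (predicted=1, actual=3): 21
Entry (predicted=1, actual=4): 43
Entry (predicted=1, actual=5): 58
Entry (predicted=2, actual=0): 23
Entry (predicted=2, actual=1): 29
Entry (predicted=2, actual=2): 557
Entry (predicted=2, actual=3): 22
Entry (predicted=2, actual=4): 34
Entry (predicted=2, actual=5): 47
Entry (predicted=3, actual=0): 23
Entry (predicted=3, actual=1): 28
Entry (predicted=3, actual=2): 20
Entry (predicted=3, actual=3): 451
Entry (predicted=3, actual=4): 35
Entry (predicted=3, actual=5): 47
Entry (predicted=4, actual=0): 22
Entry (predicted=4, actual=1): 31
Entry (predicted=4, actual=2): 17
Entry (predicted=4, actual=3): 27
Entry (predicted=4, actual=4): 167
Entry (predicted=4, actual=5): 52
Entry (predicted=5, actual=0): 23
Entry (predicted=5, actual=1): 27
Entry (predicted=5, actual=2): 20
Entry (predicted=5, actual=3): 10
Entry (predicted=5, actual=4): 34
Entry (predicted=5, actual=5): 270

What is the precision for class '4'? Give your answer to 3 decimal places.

Treat '4' as positive and all other classes as negative.
precision = TP/(TP+FP).
4: TP=167, FP=22+31+17+27+52=149 → 167/316 = 0.5285

0.528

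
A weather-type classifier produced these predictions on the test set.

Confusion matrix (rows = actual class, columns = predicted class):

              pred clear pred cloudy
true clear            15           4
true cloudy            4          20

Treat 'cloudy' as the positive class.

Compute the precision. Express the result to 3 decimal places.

0.833

Precision = TP/(TP+FP) = 20/(20+4) = 20/24 = 0.833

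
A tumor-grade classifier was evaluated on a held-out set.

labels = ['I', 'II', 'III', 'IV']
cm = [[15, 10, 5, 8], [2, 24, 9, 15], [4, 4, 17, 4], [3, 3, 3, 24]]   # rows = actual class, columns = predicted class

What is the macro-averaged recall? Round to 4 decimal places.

0.5471

Per-class recall (TP/(TP+FN)):
  I: TP=15, FN=10+5+8=23 → 15/38 = 0.39474
  II: TP=24, FN=2+9+15=26 → 24/50 = 0.48000
  III: TP=17, FN=4+4+4=12 → 17/29 = 0.58621
  IV: TP=24, FN=3+3+3=9 → 24/33 = 0.72727
Macro-recall = mean = (0.39474 + 0.48000 + 0.58621 + 0.72727) / 4 = 0.5471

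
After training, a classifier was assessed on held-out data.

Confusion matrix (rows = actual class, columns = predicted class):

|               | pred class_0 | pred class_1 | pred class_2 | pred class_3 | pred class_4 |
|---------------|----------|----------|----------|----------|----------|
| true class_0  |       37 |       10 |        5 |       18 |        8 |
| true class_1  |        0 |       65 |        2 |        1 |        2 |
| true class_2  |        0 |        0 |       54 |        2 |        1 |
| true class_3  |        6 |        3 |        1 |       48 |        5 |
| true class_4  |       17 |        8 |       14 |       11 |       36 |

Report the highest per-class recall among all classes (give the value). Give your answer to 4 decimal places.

Per-class recall (TP/(TP+FN)):
  class_0: TP=37, FN=10+5+18+8=41 → 37/78 = 0.47436
  class_1: TP=65, FN=0+2+1+2=5 → 65/70 = 0.92857
  class_2: TP=54, FN=0+0+2+1=3 → 54/57 = 0.94737
  class_3: TP=48, FN=6+3+1+5=15 → 48/63 = 0.76190
  class_4: TP=36, FN=17+8+14+11=50 → 36/86 = 0.41860
Highest is class 'class_2' with recall = 0.9474.

0.9474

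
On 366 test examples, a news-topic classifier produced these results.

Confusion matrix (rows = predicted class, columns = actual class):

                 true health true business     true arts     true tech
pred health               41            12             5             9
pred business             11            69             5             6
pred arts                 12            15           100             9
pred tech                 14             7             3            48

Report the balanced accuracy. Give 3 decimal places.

0.687

Balanced accuracy = mean of per-class recall.
  health: recall = 41/78 = 0.5256
  business: recall = 69/103 = 0.6699
  arts: recall = 100/113 = 0.8850
  tech: recall = 48/72 = 0.6667
Mean = (0.5256 + 0.6699 + 0.8850 + 0.6667) / 4 = 0.687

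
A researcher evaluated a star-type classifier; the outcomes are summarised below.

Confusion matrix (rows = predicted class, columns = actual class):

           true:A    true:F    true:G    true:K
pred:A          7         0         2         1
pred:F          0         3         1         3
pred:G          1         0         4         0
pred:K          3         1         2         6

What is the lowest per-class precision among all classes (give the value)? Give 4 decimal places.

0.4286

Per-class precision (TP/(TP+FP)):
  A: TP=7, FP=0+2+1=3 → 7/10 = 0.70000
  F: TP=3, FP=0+1+3=4 → 3/7 = 0.42857
  G: TP=4, FP=1+0+0=1 → 4/5 = 0.80000
  K: TP=6, FP=3+1+2=6 → 6/12 = 0.50000
Lowest is class 'F' with precision = 0.4286.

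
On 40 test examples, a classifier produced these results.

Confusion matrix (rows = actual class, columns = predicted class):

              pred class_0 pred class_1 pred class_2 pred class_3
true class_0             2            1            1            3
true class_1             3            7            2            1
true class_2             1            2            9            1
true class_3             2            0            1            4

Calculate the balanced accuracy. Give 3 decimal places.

0.522

Balanced accuracy = mean of per-class recall.
  class_0: recall = 2/7 = 0.2857
  class_1: recall = 7/13 = 0.5385
  class_2: recall = 9/13 = 0.6923
  class_3: recall = 4/7 = 0.5714
Mean = (0.2857 + 0.5385 + 0.6923 + 0.5714) / 4 = 0.522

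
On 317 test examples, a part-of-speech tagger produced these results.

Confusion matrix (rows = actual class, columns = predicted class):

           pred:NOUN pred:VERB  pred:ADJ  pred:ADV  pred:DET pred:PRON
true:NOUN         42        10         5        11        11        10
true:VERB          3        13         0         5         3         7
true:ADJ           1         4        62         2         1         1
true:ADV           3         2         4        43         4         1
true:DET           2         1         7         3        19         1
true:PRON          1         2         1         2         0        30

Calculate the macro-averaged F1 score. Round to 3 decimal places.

0.628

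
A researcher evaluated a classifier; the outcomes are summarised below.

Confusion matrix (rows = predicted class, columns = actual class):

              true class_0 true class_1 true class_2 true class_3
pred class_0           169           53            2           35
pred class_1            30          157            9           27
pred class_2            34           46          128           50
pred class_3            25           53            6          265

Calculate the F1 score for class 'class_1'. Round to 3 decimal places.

F1 score = 2·TP/(2·TP+FP+FN).
class_1: TP=157, FP=30+9+27=66, FN=53+46+53=152 → 314/532 = 0.5902

0.590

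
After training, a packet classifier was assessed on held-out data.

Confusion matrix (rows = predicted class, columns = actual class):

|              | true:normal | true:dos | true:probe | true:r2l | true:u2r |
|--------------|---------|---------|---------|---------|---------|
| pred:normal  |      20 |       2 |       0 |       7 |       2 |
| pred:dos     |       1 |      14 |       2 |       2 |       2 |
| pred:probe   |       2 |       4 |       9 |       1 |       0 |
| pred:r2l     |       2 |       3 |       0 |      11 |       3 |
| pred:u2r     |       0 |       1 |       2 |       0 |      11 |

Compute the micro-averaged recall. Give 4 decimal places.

Micro-averaging pools counts across classes: ΣTP=65, ΣFP=36, ΣFN=36.
Micro-recall = TP/(TP+FN) on pooled counts = 0.6436 (equals overall accuracy in single-label multiclass).

0.6436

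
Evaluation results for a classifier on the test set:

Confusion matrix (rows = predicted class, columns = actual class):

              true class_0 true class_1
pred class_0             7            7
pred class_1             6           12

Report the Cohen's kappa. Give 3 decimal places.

0.168

Observed agreement pₒ = trace/N = 19/32 = 0.5938
Expected agreement pₑ = Σ (rowᵢ·colᵢ)/N² = (13·14 + 19·18)/32² = 0.5117
κ = (pₒ − pₑ)/(1 − pₑ) = (0.5938 − 0.5117)/(1 − 0.5117) = 0.168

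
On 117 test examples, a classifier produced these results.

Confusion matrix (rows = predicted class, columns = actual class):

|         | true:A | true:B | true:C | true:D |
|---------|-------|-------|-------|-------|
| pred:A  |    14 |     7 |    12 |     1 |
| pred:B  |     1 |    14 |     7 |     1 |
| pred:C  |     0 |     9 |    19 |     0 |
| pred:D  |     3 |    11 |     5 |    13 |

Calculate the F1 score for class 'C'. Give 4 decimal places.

0.5352

Treat 'C' as positive and all other classes as negative.
F1 score = 2·TP/(2·TP+FP+FN).
C: TP=19, FP=0+9+0=9, FN=12+7+5=24 → 38/71 = 0.53521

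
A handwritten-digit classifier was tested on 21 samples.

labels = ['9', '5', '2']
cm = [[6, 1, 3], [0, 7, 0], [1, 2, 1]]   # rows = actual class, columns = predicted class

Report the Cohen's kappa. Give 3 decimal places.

0.484

Observed agreement pₒ = trace/N = 14/21 = 0.6667
Expected agreement pₑ = Σ (rowᵢ·colᵢ)/N² = (10·7 + 7·10 + 4·4)/21² = 0.3537
κ = (pₒ − pₑ)/(1 − pₑ) = (0.6667 − 0.3537)/(1 − 0.3537) = 0.484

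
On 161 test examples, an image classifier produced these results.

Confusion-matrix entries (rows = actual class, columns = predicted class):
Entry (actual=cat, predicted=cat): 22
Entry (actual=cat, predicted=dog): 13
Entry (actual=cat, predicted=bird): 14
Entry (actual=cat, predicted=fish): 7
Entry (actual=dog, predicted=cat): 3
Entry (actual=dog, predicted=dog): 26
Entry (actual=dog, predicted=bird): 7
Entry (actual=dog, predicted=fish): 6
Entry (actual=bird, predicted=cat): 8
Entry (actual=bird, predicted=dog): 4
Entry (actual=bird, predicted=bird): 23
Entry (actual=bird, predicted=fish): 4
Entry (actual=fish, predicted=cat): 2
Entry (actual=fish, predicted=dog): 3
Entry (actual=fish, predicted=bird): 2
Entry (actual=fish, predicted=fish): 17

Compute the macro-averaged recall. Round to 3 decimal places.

Per-class recall (TP/(TP+FN)):
  cat: TP=22, FN=13+14+7=34 → 22/56 = 0.3929
  dog: TP=26, FN=3+7+6=16 → 26/42 = 0.6190
  bird: TP=23, FN=8+4+4=16 → 23/39 = 0.5897
  fish: TP=17, FN=2+3+2=7 → 17/24 = 0.7083
Macro-recall = mean = (0.3929 + 0.6190 + 0.5897 + 0.7083) / 4 = 0.577

0.577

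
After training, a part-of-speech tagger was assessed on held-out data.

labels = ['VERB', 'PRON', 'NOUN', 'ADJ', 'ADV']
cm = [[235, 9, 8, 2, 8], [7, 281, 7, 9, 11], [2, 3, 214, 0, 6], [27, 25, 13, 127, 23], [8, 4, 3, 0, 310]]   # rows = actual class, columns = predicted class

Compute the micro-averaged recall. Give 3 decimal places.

0.870

Micro-averaging pools counts across classes: ΣTP=1167, ΣFP=175, ΣFN=175.
Micro-recall = TP/(TP+FN) on pooled counts = 0.870 (equals overall accuracy in single-label multiclass).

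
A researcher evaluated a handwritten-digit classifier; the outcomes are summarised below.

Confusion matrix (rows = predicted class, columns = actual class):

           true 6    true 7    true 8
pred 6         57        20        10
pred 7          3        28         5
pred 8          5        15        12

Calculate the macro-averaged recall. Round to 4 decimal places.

0.5886

Per-class recall (TP/(TP+FN)):
  6: TP=57, FN=3+5=8 → 57/65 = 0.87692
  7: TP=28, FN=20+15=35 → 28/63 = 0.44444
  8: TP=12, FN=10+5=15 → 12/27 = 0.44444
Macro-recall = mean = (0.87692 + 0.44444 + 0.44444) / 3 = 0.5886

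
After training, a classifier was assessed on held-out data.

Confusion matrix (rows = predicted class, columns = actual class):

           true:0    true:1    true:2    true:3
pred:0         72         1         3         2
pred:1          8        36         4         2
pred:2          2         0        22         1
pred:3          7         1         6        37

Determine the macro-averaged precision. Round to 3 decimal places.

Per-class precision (TP/(TP+FP)):
  0: TP=72, FP=1+3+2=6 → 72/78 = 0.9231
  1: TP=36, FP=8+4+2=14 → 36/50 = 0.7200
  2: TP=22, FP=2+0+1=3 → 22/25 = 0.8800
  3: TP=37, FP=7+1+6=14 → 37/51 = 0.7255
Macro-precision = mean = (0.9231 + 0.7200 + 0.8800 + 0.7255) / 4 = 0.812

0.812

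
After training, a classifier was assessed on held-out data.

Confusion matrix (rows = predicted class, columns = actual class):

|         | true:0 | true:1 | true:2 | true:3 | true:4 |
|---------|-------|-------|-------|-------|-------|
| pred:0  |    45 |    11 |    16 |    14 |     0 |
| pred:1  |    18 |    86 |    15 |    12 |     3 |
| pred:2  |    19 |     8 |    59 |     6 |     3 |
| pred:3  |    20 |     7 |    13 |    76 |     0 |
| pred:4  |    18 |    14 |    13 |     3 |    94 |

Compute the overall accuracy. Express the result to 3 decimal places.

0.628

Accuracy = trace / total = (45+86+59+76+94=360) / 573 = 360/573 = 0.628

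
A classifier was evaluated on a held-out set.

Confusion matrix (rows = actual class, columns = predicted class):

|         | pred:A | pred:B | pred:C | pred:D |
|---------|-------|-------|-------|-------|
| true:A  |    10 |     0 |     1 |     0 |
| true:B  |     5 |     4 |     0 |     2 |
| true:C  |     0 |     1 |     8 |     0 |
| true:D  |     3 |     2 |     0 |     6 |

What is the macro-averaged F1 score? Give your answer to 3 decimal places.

Per-class F1 score (2·TP/(2·TP+FP+FN)):
  A: TP=10, FP=5+0+3=8, FN=0+1+0=1 → 20/29 = 0.6897
  B: TP=4, FP=0+1+2=3, FN=5+0+2=7 → 8/18 = 0.4444
  C: TP=8, FP=1+0+0=1, FN=0+1+0=1 → 16/18 = 0.8889
  D: TP=6, FP=0+2+0=2, FN=3+2+0=5 → 12/19 = 0.6316
Macro-F1 score = mean = (0.6897 + 0.4444 + 0.8889 + 0.6316) / 4 = 0.664

0.664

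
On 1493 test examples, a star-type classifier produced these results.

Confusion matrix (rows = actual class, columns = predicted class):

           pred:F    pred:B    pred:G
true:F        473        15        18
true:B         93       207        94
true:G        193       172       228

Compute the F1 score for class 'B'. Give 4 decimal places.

0.5254

Take TP from the diagonal, FP from the rest of the 'B' prediction marginal, FN from the rest of the 'B' actual marginal.
F1 score = 2·TP/(2·TP+FP+FN).
B: TP=207, FP=15+172=187, FN=93+94=187 → 414/788 = 0.52538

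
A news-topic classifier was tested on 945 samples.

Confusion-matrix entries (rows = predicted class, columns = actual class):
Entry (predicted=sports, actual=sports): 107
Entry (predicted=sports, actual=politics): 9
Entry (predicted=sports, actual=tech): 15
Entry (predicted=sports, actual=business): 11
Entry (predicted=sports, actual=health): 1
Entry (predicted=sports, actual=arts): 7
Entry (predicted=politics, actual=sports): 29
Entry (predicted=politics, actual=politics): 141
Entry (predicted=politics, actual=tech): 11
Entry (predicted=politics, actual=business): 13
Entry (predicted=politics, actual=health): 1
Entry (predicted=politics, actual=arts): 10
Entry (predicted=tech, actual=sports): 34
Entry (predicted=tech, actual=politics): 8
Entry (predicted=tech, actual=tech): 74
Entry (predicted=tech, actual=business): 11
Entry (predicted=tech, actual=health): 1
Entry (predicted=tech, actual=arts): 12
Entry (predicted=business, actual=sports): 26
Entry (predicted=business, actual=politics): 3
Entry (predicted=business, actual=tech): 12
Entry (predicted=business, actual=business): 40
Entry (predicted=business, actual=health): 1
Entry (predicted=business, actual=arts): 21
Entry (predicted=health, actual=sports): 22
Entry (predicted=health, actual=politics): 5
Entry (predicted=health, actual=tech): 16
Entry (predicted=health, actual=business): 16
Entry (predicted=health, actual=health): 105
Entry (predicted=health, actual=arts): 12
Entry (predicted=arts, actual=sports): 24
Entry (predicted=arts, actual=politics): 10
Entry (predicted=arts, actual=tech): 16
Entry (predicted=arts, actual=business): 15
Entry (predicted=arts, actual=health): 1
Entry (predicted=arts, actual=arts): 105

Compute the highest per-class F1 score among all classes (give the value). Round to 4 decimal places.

Per-class F1 score (2·TP/(2·TP+FP+FN)):
  sports: TP=107, FP=9+15+11+1+7=43, FN=29+34+26+22+24=135 → 214/392 = 0.54592
  politics: TP=141, FP=29+11+13+1+10=64, FN=9+8+3+5+10=35 → 282/381 = 0.74016
  tech: TP=74, FP=34+8+11+1+12=66, FN=15+11+12+16+16=70 → 148/284 = 0.52113
  business: TP=40, FP=26+3+12+1+21=63, FN=11+13+11+16+15=66 → 80/209 = 0.38278
  health: TP=105, FP=22+5+16+16+12=71, FN=1+1+1+1+1=5 → 210/286 = 0.73427
  arts: TP=105, FP=24+10+16+15+1=66, FN=7+10+12+21+12=62 → 210/338 = 0.62130
Highest is class 'politics' with F1 score = 0.7402.

0.7402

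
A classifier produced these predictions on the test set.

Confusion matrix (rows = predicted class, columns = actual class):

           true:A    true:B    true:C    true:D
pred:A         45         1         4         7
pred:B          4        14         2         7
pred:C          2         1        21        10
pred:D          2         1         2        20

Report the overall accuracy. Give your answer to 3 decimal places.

0.699

Accuracy = trace / total = (45+14+21+20=100) / 143 = 100/143 = 0.699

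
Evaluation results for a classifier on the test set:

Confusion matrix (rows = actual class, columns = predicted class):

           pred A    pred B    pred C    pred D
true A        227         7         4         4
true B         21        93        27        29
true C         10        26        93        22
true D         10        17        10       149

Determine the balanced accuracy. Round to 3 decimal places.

Balanced accuracy = mean of per-class recall.
  A: recall = 227/242 = 0.9380
  B: recall = 93/170 = 0.5471
  C: recall = 93/151 = 0.6159
  D: recall = 149/186 = 0.8011
Mean = (0.9380 + 0.5471 + 0.6159 + 0.8011) / 4 = 0.726

0.726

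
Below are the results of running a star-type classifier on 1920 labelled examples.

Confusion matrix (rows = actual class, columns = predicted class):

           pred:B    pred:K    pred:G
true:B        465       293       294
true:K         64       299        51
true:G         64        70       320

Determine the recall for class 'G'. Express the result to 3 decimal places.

recall = TP/(TP+FN).
G: TP=320, FN=64+70=134 → 320/454 = 0.7048

0.705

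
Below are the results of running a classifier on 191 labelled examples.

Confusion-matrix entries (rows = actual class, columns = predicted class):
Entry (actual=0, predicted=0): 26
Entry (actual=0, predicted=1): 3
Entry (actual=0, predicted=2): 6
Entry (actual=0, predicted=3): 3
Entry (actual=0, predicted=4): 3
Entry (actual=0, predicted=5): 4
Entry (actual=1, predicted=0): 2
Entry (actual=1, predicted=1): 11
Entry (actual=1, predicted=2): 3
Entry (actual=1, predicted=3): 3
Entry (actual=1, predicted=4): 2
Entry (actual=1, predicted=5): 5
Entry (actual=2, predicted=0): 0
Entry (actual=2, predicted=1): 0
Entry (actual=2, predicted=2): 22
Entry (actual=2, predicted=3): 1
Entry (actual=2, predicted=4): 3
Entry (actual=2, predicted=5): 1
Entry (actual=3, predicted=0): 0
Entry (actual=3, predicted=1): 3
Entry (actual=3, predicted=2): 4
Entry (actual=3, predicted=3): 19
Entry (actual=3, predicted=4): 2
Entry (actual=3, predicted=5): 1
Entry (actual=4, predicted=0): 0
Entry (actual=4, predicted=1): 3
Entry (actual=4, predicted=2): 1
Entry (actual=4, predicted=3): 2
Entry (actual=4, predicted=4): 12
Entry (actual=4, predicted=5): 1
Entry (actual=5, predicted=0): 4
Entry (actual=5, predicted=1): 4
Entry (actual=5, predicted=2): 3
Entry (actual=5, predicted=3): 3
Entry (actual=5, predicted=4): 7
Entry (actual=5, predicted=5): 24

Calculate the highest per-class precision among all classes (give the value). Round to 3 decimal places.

Per-class precision (TP/(TP+FP)):
  0: TP=26, FP=2+0+0+0+4=6 → 26/32 = 0.8125
  1: TP=11, FP=3+0+3+3+4=13 → 11/24 = 0.4583
  2: TP=22, FP=6+3+4+1+3=17 → 22/39 = 0.5641
  3: TP=19, FP=3+3+1+2+3=12 → 19/31 = 0.6129
  4: TP=12, FP=3+2+3+2+7=17 → 12/29 = 0.4138
  5: TP=24, FP=4+5+1+1+1=12 → 24/36 = 0.6667
Highest is class '0' with precision = 0.813.

0.813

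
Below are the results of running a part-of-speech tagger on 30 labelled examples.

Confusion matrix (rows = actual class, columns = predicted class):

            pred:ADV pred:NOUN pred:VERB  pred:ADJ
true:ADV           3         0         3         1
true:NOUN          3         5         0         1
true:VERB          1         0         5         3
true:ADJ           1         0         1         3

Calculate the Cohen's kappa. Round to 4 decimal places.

0.3805

Observed agreement pₒ = trace/N = 16/30 = 0.53333
Expected agreement pₑ = Σ (rowᵢ·colᵢ)/N² = (7·8 + 9·5 + 9·9 + 5·8)/30² = 0.24667
κ = (pₒ − pₑ)/(1 − pₑ) = (0.53333 − 0.24667)/(1 − 0.24667) = 0.3805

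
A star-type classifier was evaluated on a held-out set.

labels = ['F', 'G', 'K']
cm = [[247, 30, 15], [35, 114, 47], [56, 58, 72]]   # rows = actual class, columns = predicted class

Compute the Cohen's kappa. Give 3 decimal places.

0.442

Observed agreement pₒ = trace/N = 433/674 = 0.6424
Expected agreement pₑ = Σ (rowᵢ·colᵢ)/N² = (292·338 + 196·202 + 186·134)/674² = 0.3593
κ = (pₒ − pₑ)/(1 − pₑ) = (0.6424 − 0.3593)/(1 − 0.3593) = 0.442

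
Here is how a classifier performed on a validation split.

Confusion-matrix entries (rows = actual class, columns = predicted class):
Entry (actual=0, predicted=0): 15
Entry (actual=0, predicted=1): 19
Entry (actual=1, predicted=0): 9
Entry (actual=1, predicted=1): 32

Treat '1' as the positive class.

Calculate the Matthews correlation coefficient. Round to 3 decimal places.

0.237

MCC = (TP·TN − FP·FN) / √((TP+FP)(TP+FN)(TN+FP)(TN+FN))
Numerator = 32·15 − 19·9 = 309
Denominator = √(51·41·34·24) = √1706256 = 1306.2373
MCC = 309 / 1306.2373 = 0.237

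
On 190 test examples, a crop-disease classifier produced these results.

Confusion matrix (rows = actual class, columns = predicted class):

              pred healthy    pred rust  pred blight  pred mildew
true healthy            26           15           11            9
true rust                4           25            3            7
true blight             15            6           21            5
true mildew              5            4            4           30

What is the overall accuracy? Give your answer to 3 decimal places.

Accuracy = trace / total = (26+25+21+30=102) / 190 = 102/190 = 0.537

0.537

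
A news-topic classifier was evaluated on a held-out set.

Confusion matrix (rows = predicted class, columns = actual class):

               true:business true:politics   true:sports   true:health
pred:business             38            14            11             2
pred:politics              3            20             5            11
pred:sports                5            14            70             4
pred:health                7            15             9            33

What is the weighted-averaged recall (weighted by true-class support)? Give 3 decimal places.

0.617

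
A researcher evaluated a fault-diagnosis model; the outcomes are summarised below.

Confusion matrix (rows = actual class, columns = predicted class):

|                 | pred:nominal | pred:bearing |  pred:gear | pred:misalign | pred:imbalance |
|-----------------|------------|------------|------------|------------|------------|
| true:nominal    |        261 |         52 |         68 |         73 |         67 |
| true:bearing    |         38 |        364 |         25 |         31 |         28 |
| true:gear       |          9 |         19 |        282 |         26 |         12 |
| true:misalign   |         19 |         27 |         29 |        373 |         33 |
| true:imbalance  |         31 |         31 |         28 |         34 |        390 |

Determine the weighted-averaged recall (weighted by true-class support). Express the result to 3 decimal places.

0.711

Per-class recall (TP/(TP+FN)):
  nominal: TP=261, FN=52+68+73+67=260 → 261/521 = 0.5010
  bearing: TP=364, FN=38+25+31+28=122 → 364/486 = 0.7490
  gear: TP=282, FN=9+19+26+12=66 → 282/348 = 0.8103
  misalign: TP=373, FN=19+27+29+33=108 → 373/481 = 0.7755
  imbalance: TP=390, FN=31+31+28+34=124 → 390/514 = 0.7588
Weighted-recall = Σ (supportᵢ/N)·recallᵢ with N=2350: (521/2350)·0.5010 + (486/2350)·0.7490 + (348/2350)·0.8103 + (481/2350)·0.7755 + (514/2350)·0.7588 = 0.711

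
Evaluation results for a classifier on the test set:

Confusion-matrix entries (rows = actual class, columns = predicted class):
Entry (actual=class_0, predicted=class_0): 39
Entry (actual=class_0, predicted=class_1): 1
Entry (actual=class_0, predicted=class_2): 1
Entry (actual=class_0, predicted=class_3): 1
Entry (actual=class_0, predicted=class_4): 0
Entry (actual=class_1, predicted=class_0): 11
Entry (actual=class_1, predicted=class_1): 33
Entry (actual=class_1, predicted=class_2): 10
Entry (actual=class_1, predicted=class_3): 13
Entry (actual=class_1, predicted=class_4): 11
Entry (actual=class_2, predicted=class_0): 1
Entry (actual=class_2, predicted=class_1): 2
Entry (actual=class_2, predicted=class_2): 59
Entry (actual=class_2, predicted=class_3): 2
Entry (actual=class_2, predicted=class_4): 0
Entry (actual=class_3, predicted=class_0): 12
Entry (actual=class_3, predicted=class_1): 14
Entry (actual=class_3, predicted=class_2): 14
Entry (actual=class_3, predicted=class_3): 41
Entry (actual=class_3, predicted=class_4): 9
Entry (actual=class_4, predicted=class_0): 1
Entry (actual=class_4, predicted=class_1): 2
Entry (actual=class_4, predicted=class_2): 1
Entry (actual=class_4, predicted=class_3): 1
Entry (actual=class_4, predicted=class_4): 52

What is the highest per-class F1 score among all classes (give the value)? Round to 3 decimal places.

Per-class F1 score (2·TP/(2·TP+FP+FN)):
  class_0: TP=39, FP=11+1+12+1=25, FN=1+1+1+0=3 → 78/106 = 0.7358
  class_1: TP=33, FP=1+2+14+2=19, FN=11+10+13+11=45 → 66/130 = 0.5077
  class_2: TP=59, FP=1+10+14+1=26, FN=1+2+2+0=5 → 118/149 = 0.7919
  class_3: TP=41, FP=1+13+2+1=17, FN=12+14+14+9=49 → 82/148 = 0.5541
  class_4: TP=52, FP=0+11+0+9=20, FN=1+2+1+1=5 → 104/129 = 0.8062
Highest is class 'class_4' with F1 score = 0.806.

0.806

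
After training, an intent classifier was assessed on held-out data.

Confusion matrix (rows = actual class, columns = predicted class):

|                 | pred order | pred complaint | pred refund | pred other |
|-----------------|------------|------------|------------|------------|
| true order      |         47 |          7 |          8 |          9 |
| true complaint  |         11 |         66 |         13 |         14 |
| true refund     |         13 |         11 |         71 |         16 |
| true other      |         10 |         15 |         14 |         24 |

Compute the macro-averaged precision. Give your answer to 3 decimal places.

0.574

Per-class precision (TP/(TP+FP)):
  order: TP=47, FP=11+13+10=34 → 47/81 = 0.5802
  complaint: TP=66, FP=7+11+15=33 → 66/99 = 0.6667
  refund: TP=71, FP=8+13+14=35 → 71/106 = 0.6698
  other: TP=24, FP=9+14+16=39 → 24/63 = 0.3810
Macro-precision = mean = (0.5802 + 0.6667 + 0.6698 + 0.3810) / 4 = 0.574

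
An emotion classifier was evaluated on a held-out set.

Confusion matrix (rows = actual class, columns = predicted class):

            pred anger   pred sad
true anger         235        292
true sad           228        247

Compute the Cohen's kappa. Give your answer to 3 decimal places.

-0.034

Observed agreement pₒ = trace/N = 482/1002 = 0.4810
Expected agreement pₑ = Σ (rowᵢ·colᵢ)/N² = (527·463 + 475·539)/1002² = 0.4980
κ = (pₒ − pₑ)/(1 − pₑ) = (0.4810 − 0.4980)/(1 − 0.4980) = -0.034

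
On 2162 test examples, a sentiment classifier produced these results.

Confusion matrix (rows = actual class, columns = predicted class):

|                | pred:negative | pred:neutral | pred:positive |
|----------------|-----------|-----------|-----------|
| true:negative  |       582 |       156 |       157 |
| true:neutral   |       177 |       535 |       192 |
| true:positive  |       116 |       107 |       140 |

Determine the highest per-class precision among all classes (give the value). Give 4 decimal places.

Per-class precision (TP/(TP+FP)):
  negative: TP=582, FP=177+116=293 → 582/875 = 0.66514
  neutral: TP=535, FP=156+107=263 → 535/798 = 0.67043
  positive: TP=140, FP=157+192=349 → 140/489 = 0.28630
Highest is class 'neutral' with precision = 0.6704.

0.6704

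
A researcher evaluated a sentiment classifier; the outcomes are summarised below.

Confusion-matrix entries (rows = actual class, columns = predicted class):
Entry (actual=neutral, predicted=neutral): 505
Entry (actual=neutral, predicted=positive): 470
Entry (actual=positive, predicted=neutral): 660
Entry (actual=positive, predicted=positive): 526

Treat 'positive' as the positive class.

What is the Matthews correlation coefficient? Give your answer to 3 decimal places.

MCC = (TP·TN − FP·FN) / √((TP+FP)(TP+FN)(TN+FP)(TN+FN))
Numerator = 526·505 − 470·660 = -44570
Denominator = √(996·1186·975·1165) = √1341759159000 = 1158343.2820
MCC = -44570 / 1158343.2820 = -0.038

-0.038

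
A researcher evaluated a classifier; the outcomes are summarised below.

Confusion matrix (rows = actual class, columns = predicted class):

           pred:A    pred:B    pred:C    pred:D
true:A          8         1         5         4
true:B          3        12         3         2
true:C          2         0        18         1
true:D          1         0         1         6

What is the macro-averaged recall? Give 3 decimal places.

0.663

Per-class recall (TP/(TP+FN)):
  A: TP=8, FN=1+5+4=10 → 8/18 = 0.4444
  B: TP=12, FN=3+3+2=8 → 12/20 = 0.6000
  C: TP=18, FN=2+0+1=3 → 18/21 = 0.8571
  D: TP=6, FN=1+0+1=2 → 6/8 = 0.7500
Macro-recall = mean = (0.4444 + 0.6000 + 0.8571 + 0.7500) / 4 = 0.663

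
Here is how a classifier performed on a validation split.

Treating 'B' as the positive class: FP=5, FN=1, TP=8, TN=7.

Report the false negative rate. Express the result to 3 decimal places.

FNR = FN/(FN+TP) = 1/(1+8) = 0.111

0.111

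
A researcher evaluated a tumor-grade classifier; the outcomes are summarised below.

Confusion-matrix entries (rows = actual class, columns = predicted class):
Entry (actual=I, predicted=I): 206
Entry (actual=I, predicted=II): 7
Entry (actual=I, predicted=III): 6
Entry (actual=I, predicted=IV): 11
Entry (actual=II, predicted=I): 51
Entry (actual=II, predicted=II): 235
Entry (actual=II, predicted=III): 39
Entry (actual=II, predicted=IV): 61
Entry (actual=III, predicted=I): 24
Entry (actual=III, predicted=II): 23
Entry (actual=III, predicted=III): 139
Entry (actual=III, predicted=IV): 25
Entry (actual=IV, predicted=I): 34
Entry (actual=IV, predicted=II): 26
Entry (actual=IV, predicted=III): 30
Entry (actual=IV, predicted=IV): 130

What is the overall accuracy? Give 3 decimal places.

0.678

Accuracy = trace / total = (206+235+139+130=710) / 1047 = 710/1047 = 0.678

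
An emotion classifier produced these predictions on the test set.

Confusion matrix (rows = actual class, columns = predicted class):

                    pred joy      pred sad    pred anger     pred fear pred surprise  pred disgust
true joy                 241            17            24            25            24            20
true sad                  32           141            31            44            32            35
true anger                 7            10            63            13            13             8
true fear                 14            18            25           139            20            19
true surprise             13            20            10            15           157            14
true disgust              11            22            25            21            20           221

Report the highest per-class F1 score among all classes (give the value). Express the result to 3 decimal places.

Per-class F1 score (2·TP/(2·TP+FP+FN)):
  joy: TP=241, FP=32+7+14+13+11=77, FN=17+24+25+24+20=110 → 482/669 = 0.7205
  sad: TP=141, FP=17+10+18+20+22=87, FN=32+31+44+32+35=174 → 282/543 = 0.5193
  anger: TP=63, FP=24+31+25+10+25=115, FN=7+10+13+13+8=51 → 126/292 = 0.4315
  fear: TP=139, FP=25+44+13+15+21=118, FN=14+18+25+20+19=96 → 278/492 = 0.5650
  surprise: TP=157, FP=24+32+13+20+20=109, FN=13+20+10+15+14=72 → 314/495 = 0.6343
  disgust: TP=221, FP=20+35+8+19+14=96, FN=11+22+25+21+20=99 → 442/637 = 0.6939
Highest is class 'joy' with F1 score = 0.720.

0.720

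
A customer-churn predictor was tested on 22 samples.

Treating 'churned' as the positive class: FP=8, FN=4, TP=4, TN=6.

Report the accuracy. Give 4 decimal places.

Accuracy = (TP+TN)/N = (4+6)/22 = 0.4545

0.4545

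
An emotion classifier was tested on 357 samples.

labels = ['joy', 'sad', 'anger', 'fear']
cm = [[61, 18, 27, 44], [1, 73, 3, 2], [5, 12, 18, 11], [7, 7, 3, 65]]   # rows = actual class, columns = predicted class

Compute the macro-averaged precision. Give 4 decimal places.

Per-class precision (TP/(TP+FP)):
  joy: TP=61, FP=1+5+7=13 → 61/74 = 0.82432
  sad: TP=73, FP=18+12+7=37 → 73/110 = 0.66364
  anger: TP=18, FP=27+3+3=33 → 18/51 = 0.35294
  fear: TP=65, FP=44+2+11=57 → 65/122 = 0.53279
Macro-precision = mean = (0.82432 + 0.66364 + 0.35294 + 0.53279) / 4 = 0.5934

0.5934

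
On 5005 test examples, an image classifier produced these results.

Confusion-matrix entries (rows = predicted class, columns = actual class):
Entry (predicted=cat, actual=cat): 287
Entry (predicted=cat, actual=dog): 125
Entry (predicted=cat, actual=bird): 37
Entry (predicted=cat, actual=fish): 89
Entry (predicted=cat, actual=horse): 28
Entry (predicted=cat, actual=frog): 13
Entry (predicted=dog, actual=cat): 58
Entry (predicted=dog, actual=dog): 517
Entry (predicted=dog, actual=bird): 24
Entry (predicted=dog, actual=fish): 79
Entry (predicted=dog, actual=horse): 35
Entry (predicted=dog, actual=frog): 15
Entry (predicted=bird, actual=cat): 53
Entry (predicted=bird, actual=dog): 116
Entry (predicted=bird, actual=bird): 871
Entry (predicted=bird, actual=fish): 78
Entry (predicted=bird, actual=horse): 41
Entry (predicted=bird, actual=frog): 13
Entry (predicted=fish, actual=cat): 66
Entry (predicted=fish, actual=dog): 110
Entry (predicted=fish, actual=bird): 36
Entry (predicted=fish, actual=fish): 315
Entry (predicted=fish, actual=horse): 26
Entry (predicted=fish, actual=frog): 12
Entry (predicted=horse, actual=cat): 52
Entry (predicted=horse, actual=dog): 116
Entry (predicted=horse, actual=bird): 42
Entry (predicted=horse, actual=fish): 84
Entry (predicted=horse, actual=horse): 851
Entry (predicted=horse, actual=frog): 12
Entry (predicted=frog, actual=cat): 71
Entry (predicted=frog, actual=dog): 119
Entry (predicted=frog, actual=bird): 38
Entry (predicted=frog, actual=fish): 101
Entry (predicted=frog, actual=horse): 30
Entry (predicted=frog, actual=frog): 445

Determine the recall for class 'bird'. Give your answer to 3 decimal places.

0.831

recall = TP/(TP+FN).
bird: TP=871, FN=37+24+36+42+38=177 → 871/1048 = 0.8311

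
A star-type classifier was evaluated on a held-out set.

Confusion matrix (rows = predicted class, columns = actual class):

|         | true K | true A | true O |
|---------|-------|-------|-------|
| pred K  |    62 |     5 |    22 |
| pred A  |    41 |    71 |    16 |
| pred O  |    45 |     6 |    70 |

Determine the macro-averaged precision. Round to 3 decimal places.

0.610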